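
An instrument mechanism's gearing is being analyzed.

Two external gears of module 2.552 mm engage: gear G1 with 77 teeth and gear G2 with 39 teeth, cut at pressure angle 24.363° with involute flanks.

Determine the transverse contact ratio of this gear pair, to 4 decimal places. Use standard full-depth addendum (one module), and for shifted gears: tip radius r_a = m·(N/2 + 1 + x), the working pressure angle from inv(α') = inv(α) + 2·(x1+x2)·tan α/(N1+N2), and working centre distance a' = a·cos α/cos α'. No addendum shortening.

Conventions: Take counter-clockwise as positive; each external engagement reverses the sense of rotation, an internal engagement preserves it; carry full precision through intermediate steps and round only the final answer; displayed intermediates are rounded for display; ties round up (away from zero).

1.5651

single-mesh involute tooth geometry (77T engaging 39T at module 2.552)
base radii: r_b1 = 89.502683, r_b2 = 45.332528
tip radii: r_a1 = 100.804000, r_a2 = 52.316000
no profile shift: α' = α, a' = a
action lengths: √(r_a1²−r_b1²) = 46.375814, √(r_a2²−r_b2²) = 26.113709
base pitch p_b = π·m·cos α = 7.303402
CR = (46.375814 + 26.113709 − 148.016000·sin 24.36300°)/7.303402 = 1.565095
contact ratio ≈ 1.5651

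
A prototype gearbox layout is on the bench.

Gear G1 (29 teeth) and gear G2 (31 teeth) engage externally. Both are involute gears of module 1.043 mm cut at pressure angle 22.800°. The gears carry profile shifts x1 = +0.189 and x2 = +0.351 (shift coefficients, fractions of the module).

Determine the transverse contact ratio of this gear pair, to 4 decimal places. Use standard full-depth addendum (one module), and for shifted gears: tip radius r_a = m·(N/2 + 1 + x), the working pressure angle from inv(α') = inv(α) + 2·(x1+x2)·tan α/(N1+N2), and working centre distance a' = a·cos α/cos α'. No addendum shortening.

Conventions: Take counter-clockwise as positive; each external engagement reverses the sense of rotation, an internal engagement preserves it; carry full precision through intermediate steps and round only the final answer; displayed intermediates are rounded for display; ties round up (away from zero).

1.4665

topology: single-mesh involute geometry — m = 1.043, 29T/31T pair
base radii: r_b1 = 13.941797, r_b2 = 14.903301
tip radii: r_a1 = 16.363627, r_a2 = 17.575593
inv(α') = inv(22.800°) + 2·(+0.189+0.351)·tan α/(29+31) = 0.02999273  ⇒  α' = 25.00458°
a' = a·cos α / cos α' = 31.2900·cos 22.800°/cos 25.00458° = 31.828230
action lengths: √(r_a1²−r_b1²) = 8.567063, √(r_a2²−r_b2²) = 9.316281
base pitch p_b = π·m·cos α = 3.020652
CR = (8.567063 + 9.316281 − 31.828230·sin 25.00458°)/3.020652 = 1.466521
contact ratio ≈ 1.4665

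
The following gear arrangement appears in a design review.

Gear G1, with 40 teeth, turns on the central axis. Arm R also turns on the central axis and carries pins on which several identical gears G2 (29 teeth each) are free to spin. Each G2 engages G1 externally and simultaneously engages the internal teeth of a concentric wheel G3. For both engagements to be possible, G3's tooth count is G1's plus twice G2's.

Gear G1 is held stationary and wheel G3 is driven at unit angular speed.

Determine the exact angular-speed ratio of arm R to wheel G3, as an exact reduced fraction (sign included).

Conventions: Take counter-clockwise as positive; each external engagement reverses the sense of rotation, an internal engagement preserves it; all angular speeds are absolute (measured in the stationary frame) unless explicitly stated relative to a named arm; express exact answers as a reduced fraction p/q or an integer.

49/69

class = planetary set [G3 = 40+2·29 = 98; Willis about the carrier]
ring teeth: 40 + 2·29 = 98
40(ω_sun−ω_arm) = −98(ω_ring−ω_arm),  ω_sun = 0, ω_ring = 1
40(0−ω_arm) = −98(1−ω_arm)  ⇒  138·ω_arm = 98  ⇒  ω_arm = 49/69
ω_out/ω_in = 49/69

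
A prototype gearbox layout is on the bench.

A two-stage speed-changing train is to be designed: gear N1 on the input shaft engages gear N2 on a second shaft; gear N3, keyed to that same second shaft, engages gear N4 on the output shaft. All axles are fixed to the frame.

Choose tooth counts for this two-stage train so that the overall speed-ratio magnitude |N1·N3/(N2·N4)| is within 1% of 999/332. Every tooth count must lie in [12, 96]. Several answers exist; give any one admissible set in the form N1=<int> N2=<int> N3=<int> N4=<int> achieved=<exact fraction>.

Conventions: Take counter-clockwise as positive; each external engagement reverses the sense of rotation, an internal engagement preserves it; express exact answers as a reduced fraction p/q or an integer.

N1=37 N2=12 N3=81 N4=83 achieved=999/332

topology: fixed-axis compound train — 2 stages, target 999/332
target = 999/332 in lowest terms: an exact hit needs N1·N3 = k·999 and N2·N4 = k·332 for one integer k, every count in [12, 96]; additionally prefer no 1:1 stage (N1 ≠ N2, N3 ≠ N4)
k = 1…2: no 1:1-free in-range split of k·999 and k·332 into factor pairs; take k = 3
k = 3: N1·N3 = 2997 = 37·81, N2·N4 = 996 = 12·83
achieved = 37·81/(12·83) = 999/332; |achieved − target| = 0 ≤ 999/33200 ✓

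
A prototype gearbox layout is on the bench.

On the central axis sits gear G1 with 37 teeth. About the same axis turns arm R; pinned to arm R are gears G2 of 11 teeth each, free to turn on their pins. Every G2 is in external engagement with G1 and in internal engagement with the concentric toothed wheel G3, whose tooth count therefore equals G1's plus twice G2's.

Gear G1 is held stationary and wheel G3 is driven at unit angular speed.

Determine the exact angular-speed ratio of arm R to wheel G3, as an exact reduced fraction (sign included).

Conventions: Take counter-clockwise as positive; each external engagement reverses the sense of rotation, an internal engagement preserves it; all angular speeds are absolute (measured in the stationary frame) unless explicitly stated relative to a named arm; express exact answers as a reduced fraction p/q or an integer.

59/96

planetary set (37T centre, 11T on arm, 59T internal) — Willis relation
ring teeth: 37 + 2·11 = 59
37(ω_sun−ω_arm) = −59(ω_ring−ω_arm),  ω_sun = 0, ω_ring = 1
37(0−ω_arm) = −59(1−ω_arm)  ⇒  96·ω_arm = 59  ⇒  ω_arm = 59/96
ω_out/ω_in = 59/96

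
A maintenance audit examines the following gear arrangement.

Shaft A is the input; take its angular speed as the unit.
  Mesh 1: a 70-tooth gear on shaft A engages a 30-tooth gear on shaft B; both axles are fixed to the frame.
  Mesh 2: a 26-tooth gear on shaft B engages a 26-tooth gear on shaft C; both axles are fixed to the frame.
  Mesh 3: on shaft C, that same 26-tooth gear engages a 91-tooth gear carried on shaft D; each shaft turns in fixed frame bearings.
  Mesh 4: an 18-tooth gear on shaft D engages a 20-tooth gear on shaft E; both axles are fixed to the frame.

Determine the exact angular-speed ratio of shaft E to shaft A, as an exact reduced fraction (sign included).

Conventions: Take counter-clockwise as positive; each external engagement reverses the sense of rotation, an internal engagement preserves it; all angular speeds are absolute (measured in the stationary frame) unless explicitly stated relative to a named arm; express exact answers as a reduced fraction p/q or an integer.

3/5

class = fixed-axis compound train [4 meshes; 4 ratios multiply, 4 sense flips]
mesh 1 [70T→30T]: running ratio 7/3, sense −
mesh 2 [26T→26T]: running ratio 7/3, sense +
mesh 3 [26T→91T]: running ratio 2/3, sense −
mesh 4 [18T→20T]: running ratio 3/5, sense +
ω_out/ω_in = 3/5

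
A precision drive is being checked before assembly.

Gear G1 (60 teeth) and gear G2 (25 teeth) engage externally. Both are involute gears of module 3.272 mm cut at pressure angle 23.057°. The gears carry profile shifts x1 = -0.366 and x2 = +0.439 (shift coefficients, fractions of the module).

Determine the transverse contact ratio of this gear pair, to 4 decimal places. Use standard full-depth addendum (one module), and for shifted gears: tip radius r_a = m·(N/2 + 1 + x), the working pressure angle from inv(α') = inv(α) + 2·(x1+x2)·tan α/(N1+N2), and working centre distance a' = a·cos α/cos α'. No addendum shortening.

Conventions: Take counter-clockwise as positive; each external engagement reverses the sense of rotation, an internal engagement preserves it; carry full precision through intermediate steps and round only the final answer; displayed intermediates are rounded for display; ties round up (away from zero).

1.4980

single-mesh involute tooth geometry (60T engaging 25T at module 3.272)
base radii: r_b1 = 90.318556, r_b2 = 37.632731
tip radii: r_a1 = 100.234448, r_a2 = 45.608408
inv(α') = inv(23.057°) + 2·(-0.366+0.439)·tan α/(60+25) = 0.02395995  ⇒  α' = 23.28566°
a' = a·cos α / cos α' = 139.0600·cos 23.057°/cos 23.28566° = 139.297740
action lengths: √(r_a1²−r_b1²) = 43.468415, √(r_a2²−r_b2²) = 25.766342
base pitch p_b = π·m·cos α = 9.458137
CR = (43.468415 + 25.766342 − 139.297740·sin 23.28566°)/9.458137 = 1.497988
contact ratio ≈ 1.4980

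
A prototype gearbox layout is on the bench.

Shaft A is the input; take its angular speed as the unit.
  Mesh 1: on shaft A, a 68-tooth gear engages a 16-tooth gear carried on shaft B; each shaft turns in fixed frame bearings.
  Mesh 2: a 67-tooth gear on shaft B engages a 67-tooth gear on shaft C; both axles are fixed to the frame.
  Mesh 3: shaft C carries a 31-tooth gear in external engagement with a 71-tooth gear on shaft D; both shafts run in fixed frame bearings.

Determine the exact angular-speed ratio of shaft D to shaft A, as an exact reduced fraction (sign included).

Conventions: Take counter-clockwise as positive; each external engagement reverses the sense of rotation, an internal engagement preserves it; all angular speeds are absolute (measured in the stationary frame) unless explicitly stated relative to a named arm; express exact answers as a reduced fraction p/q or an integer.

-527/284

class = fixed-axis compound train [3 meshes; 3 ratios multiply, 3 sense flips]
mesh 1 [68T→16T]: running ratio 17/4, sense −
mesh 2 [67T→67T]: running ratio 17/4, sense +
mesh 3 [31T→71T]: running ratio 527/284, sense −
ω_out/ω_in = -527/284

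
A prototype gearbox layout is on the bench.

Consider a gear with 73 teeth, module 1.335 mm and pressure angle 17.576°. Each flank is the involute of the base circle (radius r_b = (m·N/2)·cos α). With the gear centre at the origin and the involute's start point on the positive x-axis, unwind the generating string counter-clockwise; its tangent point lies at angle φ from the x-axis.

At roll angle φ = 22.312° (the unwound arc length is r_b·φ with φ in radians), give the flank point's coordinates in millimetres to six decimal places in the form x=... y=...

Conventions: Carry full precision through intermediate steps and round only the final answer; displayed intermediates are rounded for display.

x=49.842549 y=0.900612

topology: single-mesh involute geometry — m = 1.335, N = 73
pitch radius r_p = m·N/2 = 1.335·73/2 = 48.727500
base radius r_b = r_p·cos α = 48.727500·cos 17.576° = 46.452766
roll angle φ = 22.312° = 0.38941786 rad
x = r_b·(cos φ + φ·sin φ) = 49.842549
y = r_b·(sin φ − φ·cos φ) = 0.900612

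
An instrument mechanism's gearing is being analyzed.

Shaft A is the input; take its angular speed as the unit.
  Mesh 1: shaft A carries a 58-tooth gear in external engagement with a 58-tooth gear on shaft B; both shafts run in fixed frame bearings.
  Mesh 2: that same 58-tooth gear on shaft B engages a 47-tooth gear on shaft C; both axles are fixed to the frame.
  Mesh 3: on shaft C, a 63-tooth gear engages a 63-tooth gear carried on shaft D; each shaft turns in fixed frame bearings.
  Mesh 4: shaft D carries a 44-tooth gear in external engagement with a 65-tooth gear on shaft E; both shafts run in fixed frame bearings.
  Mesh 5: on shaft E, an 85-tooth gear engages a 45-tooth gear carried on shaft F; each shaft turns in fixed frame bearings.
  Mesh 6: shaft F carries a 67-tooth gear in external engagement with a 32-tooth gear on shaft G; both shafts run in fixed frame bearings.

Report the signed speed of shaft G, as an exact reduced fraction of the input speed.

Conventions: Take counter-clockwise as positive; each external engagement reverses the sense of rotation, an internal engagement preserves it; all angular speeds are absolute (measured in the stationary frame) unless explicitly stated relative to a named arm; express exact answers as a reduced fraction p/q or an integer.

6-mesh fixed-axis compound train (all bearings frame-fixed)
mesh 1 [58T→58T]: |ω|/ω_in = 1×58/58 = 1, sense flips to −
mesh 2 [58T→47T]: |ω|/ω_in = 1×58/47 = 58/47, sense flips to +
mesh 3 [63T→63T]: |ω|/ω_in = (58/47)×63/63 = 58/47, sense flips to −
mesh 4 [44T→65T]: |ω|/ω_in = (58/47)×44/65 = 2552/3055, sense flips to +
mesh 5 [85T→45T]: |ω|/ω_in = (2552/3055)×85/45 = 43384/27495, sense flips to −
mesh 6 [67T→32T]: |ω|/ω_in = (43384/27495)×67/32 = 363341/109980, sense flips to +
signed output speed (× input speed) = 363341/109980

363341/109980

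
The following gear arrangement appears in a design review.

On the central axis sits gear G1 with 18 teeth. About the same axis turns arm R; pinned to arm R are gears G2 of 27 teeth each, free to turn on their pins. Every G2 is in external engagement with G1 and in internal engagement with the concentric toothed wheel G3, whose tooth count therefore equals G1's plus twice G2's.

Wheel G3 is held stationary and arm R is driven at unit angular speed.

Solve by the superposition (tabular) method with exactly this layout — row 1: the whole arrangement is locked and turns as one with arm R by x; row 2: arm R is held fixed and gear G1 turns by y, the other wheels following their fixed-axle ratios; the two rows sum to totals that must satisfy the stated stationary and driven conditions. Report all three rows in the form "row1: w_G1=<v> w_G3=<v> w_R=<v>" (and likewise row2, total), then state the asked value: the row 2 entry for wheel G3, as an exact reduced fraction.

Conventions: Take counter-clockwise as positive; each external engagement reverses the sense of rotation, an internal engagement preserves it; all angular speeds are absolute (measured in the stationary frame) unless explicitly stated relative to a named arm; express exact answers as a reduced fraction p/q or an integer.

topology: planetary set — G1 18T / G2 27T / G3 72T, arm = carrier (Willis)
row 1 — lock + rotate with arm: ω_sun = ω_ring = ω_arm = x
row 2 (arm held, sun turns y): ω_ring = −(18/72)·y, ω_arm = 0
boundary: total ω_ring = x − (18/72)·y = 0 and total ω_arm = x = 1  ⇒  y = 4, x = 1
row 2 ring = −(18/72)·4 = -1
totals (row 1 + row 2): sun 1 + 4 = 5, ring 1 + (-1) = 0, arm 1 + 0 = 1
asked cell (row2, ring) = -1

row1: w_G1=1 w_G3=1 w_R=1
row2: w_G1=4 w_G3=-1 w_R=0
total: w_G1=5 w_G3=0 w_R=1
asked value: -1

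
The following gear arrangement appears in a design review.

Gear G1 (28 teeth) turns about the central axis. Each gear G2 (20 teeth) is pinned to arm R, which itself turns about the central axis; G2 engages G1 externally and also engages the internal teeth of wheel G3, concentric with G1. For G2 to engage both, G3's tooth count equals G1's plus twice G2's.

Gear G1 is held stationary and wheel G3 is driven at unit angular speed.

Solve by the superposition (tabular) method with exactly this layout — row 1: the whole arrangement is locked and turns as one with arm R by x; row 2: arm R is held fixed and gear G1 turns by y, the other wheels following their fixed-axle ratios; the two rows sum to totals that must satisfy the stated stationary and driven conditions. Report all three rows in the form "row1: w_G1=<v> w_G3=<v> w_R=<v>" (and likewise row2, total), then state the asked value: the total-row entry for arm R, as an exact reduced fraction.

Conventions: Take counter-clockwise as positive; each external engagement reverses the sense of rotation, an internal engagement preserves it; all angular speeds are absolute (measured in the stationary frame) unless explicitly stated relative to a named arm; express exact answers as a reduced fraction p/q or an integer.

row1: w_G1=17/24 w_G3=17/24 w_R=17/24
row2: w_G1=-17/24 w_G3=7/24 w_R=0
total: w_G1=0 w_G3=1 w_R=17/24
asked value: 17/24

recognized (axles ride arm R): planetary set, 28/20/68 teeth
row 1 — lock + rotate with arm: ω_sun = ω_ring = ω_arm = x
row 2 — arm fixed, fixed-axis ratios: sun y, ring −(28/68)·y, arm 0
boundary: total ω_sun = x + y = 0 and total ω_ring = x − (28/68)·y = 1  ⇒  y = -17/24, x = 17/24
row 2 ring = −(28/68)·(-17/24) = 7/24
totals (row 1 + row 2): sun 17/24 + (-17/24) = 0, ring 17/24 + 7/24 = 1, arm 17/24 + 0 = 17/24
asked cell (total, arm) = 17/24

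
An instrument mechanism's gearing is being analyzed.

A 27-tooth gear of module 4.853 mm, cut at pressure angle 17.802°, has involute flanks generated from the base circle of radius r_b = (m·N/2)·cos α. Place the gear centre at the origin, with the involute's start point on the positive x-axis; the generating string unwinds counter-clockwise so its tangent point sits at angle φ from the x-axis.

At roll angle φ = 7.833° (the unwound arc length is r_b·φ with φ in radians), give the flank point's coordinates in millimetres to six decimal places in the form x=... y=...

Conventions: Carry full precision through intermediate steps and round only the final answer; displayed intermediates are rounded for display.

single-mesh involute tooth geometry (27T wheel at module 4.853)
pitch radius r_p = m·N/2 = 4.853·27/2 = 65.515500
base radius r_b = r_p·cos α = 65.515500·cos 17.802° = 62.378534
roll angle φ = 7.833° = 0.13671164 rad
x = r_b·(cos φ + φ·sin φ) = 62.958743
y = r_b·(sin φ − φ·cos φ) = 0.053030

x=62.958743 y=0.053030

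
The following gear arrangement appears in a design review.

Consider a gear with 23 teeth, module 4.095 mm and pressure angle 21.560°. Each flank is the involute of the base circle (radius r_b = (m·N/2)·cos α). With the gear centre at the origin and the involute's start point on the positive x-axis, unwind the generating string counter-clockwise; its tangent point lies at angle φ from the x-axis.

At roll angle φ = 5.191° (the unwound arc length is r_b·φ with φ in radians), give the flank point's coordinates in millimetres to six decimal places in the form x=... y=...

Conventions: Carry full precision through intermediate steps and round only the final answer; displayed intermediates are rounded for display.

x=43.976976 y=0.010848

class = single-mesh tooth geometry [base-circle involute, m = 4.095, 23T]
pitch radius r_p = m·N/2 = 4.095·23/2 = 47.092500
base radius r_b = r_p·cos α = 47.092500·cos 21.560° = 43.797591
roll angle φ = 5.191° = 0.09060004 rad
x = r_b·(cos φ + φ·sin φ) = 43.976976
y = r_b·(sin φ − φ·cos φ) = 0.010848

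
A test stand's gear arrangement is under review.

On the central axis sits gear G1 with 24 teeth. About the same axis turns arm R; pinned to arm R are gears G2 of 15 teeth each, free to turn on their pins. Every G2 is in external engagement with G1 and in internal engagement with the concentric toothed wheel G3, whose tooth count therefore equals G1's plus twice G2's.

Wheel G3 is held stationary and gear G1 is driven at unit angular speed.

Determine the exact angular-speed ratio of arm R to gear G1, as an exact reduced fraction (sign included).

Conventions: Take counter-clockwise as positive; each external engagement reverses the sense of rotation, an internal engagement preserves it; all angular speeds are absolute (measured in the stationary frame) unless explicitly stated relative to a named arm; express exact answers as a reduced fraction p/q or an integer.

planetary set (24T centre, 15T on arm, 54T internal) — Willis relation
ring teeth: 24 + 2·15 = 54
24(ω_sun−ω_arm) = −54(ω_ring−ω_arm),  ω_ring = 0, ω_sun = 1
24(1−ω_arm) = −54(0−ω_arm)  ⇒  78·ω_arm = 24  ⇒  ω_arm = 4/13
ω_out/ω_in = 4/13

4/13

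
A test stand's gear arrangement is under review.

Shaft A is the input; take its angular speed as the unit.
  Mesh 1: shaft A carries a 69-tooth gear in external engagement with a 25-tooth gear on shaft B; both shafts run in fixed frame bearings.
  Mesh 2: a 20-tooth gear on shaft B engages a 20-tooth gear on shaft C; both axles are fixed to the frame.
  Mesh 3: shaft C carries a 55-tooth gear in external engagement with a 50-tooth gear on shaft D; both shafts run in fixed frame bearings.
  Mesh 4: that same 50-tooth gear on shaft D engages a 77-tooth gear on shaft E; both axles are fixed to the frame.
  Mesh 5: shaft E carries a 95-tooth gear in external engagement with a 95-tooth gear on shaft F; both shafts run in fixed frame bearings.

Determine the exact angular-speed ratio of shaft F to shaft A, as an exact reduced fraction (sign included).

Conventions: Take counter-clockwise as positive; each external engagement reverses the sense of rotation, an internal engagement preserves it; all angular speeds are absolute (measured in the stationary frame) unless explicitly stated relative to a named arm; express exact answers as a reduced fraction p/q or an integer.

class = fixed-axis compound train [5 meshes; 5 ratios multiply, 5 sense flips]
mesh 1 [69T→25T]: running ratio 69/25, sense −
mesh 2 [20T→20T]: running ratio 69/25, sense +
mesh 3 [55T→50T]: running ratio 759/250, sense −
mesh 4 [50T→77T]: running ratio 69/35, sense +
mesh 5 [95T→95T]: running ratio 69/35, sense −
ω_out/ω_in = -69/35

-69/35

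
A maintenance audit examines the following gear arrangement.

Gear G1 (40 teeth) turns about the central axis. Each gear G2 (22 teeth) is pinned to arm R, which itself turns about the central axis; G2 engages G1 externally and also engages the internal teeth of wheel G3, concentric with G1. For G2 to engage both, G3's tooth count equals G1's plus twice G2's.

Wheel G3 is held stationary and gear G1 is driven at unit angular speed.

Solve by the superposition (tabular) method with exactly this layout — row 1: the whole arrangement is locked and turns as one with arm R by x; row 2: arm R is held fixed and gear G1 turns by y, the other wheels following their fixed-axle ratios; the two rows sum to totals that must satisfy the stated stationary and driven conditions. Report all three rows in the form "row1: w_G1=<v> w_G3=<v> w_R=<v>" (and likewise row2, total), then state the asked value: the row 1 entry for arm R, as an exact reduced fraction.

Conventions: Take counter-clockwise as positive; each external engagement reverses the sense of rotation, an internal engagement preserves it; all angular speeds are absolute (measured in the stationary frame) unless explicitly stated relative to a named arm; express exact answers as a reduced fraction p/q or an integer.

topology: planetary set — G1 40T / G2 22T / G3 84T, arm = carrier (Willis)
row 1: whole set turns with the arm by x
row 2 (arm held, sun turns y): ω_ring = −(40/84)·y, ω_arm = 0
boundary: total ω_ring = x − (40/84)·y = 0 and total ω_sun = x + y = 1  ⇒  y = 21/31, x = 10/31
row 2 ring = −(40/84)·21/31 = -10/31
totals (row 1 + row 2): sun 10/31 + 21/31 = 1, ring 10/31 + (-10/31) = 0, arm 10/31 + 0 = 10/31
asked cell (row1, arm) = 10/31

row1: w_G1=10/31 w_G3=10/31 w_R=10/31
row2: w_G1=21/31 w_G3=-10/31 w_R=0
total: w_G1=1 w_G3=0 w_R=10/31
asked value: 10/31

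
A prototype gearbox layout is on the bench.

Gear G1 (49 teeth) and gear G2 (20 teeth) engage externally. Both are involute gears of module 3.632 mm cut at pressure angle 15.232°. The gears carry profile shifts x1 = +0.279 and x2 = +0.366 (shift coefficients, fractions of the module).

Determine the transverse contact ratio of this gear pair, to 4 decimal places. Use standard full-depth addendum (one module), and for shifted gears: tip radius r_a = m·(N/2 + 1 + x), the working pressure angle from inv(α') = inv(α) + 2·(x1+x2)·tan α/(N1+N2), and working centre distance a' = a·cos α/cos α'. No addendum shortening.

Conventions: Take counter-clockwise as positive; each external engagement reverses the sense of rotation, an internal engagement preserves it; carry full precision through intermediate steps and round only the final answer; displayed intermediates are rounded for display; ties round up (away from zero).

recognized (one external pair, fixed centres): single-mesh tooth geometry, m = 3.632, N1 = 49, N2 = 20
base radii: r_b1 = 85.857984, r_b2 = 35.044075
tip radii: r_a1 = 93.629328, r_a2 = 41.281312
inv(α') = inv(15.232°) + 2·(+0.279+0.366)·tan α/(49+20) = 0.01153597  ⇒  α' = 18.41078°
a' = a·cos α / cos α' = 125.3040·cos 15.232°/cos 18.41078° = 127.424052
action lengths: √(r_a1²−r_b1²) = 37.347793, √(r_a2²−r_b2²) = 21.818788
base pitch p_b = π·m·cos α = 11.009421
CR = (37.347793 + 21.818788 − 127.424052·sin 18.41078°)/11.009421 = 1.718761
contact ratio ≈ 1.7188

1.7188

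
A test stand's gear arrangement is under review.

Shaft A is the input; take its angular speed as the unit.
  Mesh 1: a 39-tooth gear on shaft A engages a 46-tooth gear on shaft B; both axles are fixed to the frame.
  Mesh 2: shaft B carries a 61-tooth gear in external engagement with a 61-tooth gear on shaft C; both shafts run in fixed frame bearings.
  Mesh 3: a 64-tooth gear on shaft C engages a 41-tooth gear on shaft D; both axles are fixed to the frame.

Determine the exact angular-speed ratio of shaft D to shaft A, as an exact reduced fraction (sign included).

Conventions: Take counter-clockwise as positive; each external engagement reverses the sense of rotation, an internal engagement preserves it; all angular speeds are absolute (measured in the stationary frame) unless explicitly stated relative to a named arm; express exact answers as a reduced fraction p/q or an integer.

-1248/943

class = fixed-axis compound train [3 meshes; 3 ratios multiply, 3 sense flips]
mesh 1 [39T→46T]: running ratio 39/46, sense −
mesh 2 [61T→61T]: running ratio 39/46, sense +
mesh 3 [64T→41T]: running ratio 1248/943, sense −
ω_out/ω_in = -1248/943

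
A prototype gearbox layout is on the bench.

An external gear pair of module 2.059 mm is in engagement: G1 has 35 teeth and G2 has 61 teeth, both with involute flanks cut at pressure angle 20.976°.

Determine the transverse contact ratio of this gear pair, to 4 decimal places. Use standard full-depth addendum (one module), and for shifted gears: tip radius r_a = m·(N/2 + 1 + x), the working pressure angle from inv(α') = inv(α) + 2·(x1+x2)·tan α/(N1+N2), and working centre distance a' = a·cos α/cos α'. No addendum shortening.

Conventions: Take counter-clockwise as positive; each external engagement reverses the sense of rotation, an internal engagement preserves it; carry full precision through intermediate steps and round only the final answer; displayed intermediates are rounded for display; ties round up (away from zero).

1.6885

single-mesh involute tooth geometry (35T engaging 61T at module 2.059)
base radii: r_b1 = 33.644643, r_b2 = 58.637806
tip radii: r_a1 = 38.091500, r_a2 = 64.858500
no profile shift: α' = α, a' = a
action lengths: √(r_a1²−r_b1²) = 17.860582, √(r_a2²−r_b2²) = 27.717012
base pitch p_b = π·m·cos α = 6.039872
CR = (17.860582 + 27.717012 − 98.832000·sin 20.97600°)/6.039872 = 1.688450
contact ratio ≈ 1.6885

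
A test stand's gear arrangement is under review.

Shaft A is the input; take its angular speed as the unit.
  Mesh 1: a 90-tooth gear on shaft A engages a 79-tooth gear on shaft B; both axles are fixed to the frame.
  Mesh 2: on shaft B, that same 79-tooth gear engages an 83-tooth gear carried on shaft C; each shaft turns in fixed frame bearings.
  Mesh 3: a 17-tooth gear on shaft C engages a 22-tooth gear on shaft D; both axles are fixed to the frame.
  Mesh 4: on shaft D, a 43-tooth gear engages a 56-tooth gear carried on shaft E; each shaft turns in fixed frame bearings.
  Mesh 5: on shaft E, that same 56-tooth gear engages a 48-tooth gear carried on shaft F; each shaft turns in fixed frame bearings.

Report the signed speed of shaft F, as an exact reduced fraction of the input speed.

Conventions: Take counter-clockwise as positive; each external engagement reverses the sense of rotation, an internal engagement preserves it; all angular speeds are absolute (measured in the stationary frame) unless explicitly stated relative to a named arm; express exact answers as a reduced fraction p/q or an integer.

-10965/14608

5-mesh fixed-axis compound train (all bearings frame-fixed)
mesh 1 [90T→79T]: |ω|/ω_in = 1×90/79 = 90/79, sense flips to −
mesh 2 [79T→83T]: |ω|/ω_in = (90/79)×79/83 = 90/83, sense flips to +
mesh 3 [17T→22T]: |ω|/ω_in = (90/83)×17/22 = 765/913, sense flips to −
mesh 4 [43T→56T]: |ω|/ω_in = (765/913)×43/56 = 32895/51128, sense flips to +
mesh 5 [56T→48T]: |ω|/ω_in = (32895/51128)×56/48 = 10965/14608, sense flips to −
signed output speed (× input speed) = -10965/14608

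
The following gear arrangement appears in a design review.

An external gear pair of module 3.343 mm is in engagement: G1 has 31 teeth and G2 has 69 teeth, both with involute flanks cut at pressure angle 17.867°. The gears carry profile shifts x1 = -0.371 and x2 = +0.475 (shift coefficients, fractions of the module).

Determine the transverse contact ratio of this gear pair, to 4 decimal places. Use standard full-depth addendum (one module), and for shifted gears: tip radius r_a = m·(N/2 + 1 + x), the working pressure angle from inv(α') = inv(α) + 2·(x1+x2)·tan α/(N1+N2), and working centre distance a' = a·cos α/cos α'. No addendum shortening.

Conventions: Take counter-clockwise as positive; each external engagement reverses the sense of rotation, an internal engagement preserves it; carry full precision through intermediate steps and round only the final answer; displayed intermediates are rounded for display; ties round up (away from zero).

recognized (one external pair, fixed centres): single-mesh tooth geometry, m = 3.343, N1 = 31, N2 = 69
base radii: r_b1 = 49.317456, r_b2 = 109.771112
tip radii: r_a1 = 53.919247, r_a2 = 120.264425
inv(α') = inv(17.867°) + 2·(-0.371+0.475)·tan α/(31+69) = 0.01118779  ⇒  α' = 18.22881°
a' = a·cos α / cos α' = 167.1500·cos 17.867°/cos 18.22881° = 167.494289
action lengths: √(r_a1²−r_b1²) = 21.796186, √(r_a2²−r_b2²) = 49.130794
base pitch p_b = π·m·cos α = 9.995830
CR = (21.796186 + 49.130794 − 167.494289·sin 18.22881°)/9.995830 = 1.854040
contact ratio ≈ 1.8540

1.8540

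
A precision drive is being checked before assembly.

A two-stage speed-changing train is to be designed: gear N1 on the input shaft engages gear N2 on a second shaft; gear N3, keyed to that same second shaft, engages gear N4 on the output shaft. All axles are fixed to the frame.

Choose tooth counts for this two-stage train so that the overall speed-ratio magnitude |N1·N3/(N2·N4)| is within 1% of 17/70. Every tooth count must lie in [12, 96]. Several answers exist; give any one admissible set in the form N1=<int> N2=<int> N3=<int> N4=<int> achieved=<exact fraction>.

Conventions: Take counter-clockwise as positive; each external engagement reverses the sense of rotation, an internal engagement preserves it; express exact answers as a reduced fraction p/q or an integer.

class = fixed-axis compound train [2-stage, 17/70 wanted]
target = 17/70 in lowest terms: an exact hit needs N1·N3 = k·17 and N2·N4 = k·70 for one integer k, every count in [12, 96]; additionally prefer no 1:1 stage (N1 ≠ N2, N3 ≠ N4)
k = 1…11: no 1:1-free in-range split of k·17 and k·70 into factor pairs; take k = 12
k = 12: N1·N3 = 204 = 12·17, N2·N4 = 840 = 70·12
achieved = 12·17/(70·12) = 17/70; |achieved − target| = 0 ≤ 17/7000 ✓

N1=12 N2=70 N3=17 N4=12 achieved=17/70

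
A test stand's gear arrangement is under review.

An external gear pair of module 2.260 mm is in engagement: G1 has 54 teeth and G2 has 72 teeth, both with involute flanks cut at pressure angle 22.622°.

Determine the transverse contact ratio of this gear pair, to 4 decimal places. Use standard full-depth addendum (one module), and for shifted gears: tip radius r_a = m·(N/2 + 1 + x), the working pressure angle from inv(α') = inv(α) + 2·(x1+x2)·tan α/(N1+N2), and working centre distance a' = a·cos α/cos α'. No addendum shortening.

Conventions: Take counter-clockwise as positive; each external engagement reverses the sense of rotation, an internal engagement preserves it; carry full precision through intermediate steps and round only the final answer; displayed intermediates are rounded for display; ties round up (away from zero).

single-mesh involute tooth geometry (54T engaging 72T at module 2.260)
base radii: r_b1 = 56.325279, r_b2 = 75.100372
tip radii: r_a1 = 63.280000, r_a2 = 83.620000
no profile shift: α' = α, a' = a
action lengths: √(r_a1²−r_b1²) = 28.841313, √(r_a2²−r_b2²) = 36.772795
base pitch p_b = π·m·cos α = 6.553744
CR = (28.841313 + 36.772795 − 142.380000·sin 22.62200°)/6.553744 = 1.655187
contact ratio ≈ 1.6552

1.6552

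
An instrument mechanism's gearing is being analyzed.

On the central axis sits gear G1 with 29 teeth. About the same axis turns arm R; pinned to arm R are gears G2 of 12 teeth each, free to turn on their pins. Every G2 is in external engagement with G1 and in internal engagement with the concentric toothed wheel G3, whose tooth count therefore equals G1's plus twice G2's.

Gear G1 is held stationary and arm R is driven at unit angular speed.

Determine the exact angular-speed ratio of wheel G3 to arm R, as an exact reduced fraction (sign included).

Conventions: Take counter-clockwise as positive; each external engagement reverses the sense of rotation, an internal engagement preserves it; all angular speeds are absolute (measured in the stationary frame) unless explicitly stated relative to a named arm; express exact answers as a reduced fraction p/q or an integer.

82/53

recognized (axles ride arm R): planetary set, 29/12/53 teeth
ring teeth: 29 + 2·12 = 53
29(ω_sun−ω_arm) = −53(ω_ring−ω_arm),  ω_sun = 0, ω_arm = 1
ω_ring = 1 − (29/53)(0−1) = 82/53
ω_out/ω_in = 82/53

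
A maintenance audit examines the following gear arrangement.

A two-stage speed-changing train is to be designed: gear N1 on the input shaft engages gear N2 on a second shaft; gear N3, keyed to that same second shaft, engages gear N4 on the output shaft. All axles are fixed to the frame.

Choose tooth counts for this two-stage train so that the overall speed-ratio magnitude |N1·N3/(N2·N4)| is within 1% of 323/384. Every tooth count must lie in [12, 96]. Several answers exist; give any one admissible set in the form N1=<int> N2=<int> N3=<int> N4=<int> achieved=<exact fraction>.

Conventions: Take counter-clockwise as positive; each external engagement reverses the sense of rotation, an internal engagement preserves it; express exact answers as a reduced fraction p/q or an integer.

class = fixed-axis compound train [2-stage, 323/384 wanted]
target = 323/384 in lowest terms: an exact hit needs N1·N3 = k·323 and N2·N4 = k·384 for one integer k, every count in [12, 96]; additionally prefer no 1:1 stage (N1 ≠ N2, N3 ≠ N4)
k = 1: N1·N3 = 323 = 17·19, N2·N4 = 384 = 12·32
achieved = 17·19/(12·32) = 323/384; |achieved − target| = 0 ≤ 323/38400 ✓

N1=17 N2=12 N3=19 N4=32 achieved=323/384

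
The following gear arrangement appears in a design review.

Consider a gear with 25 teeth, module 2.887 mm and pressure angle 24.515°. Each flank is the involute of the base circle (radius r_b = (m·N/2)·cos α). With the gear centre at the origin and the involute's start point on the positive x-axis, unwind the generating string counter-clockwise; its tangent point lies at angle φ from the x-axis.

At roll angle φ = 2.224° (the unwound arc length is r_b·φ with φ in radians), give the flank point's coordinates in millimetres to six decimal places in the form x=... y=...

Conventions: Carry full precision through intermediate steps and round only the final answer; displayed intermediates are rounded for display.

x=32.859035 y=0.000640

single-mesh involute tooth geometry (25T wheel at module 2.887)
pitch radius r_p = m·N/2 = 2.887·25/2 = 36.087500
base radius r_b = r_p·cos α = 36.087500·cos 24.515° = 32.834308
roll angle φ = 2.224° = 0.03881612 rad
x = r_b·(cos φ + φ·sin φ) = 32.859035
y = r_b·(sin φ − φ·cos φ) = 0.000640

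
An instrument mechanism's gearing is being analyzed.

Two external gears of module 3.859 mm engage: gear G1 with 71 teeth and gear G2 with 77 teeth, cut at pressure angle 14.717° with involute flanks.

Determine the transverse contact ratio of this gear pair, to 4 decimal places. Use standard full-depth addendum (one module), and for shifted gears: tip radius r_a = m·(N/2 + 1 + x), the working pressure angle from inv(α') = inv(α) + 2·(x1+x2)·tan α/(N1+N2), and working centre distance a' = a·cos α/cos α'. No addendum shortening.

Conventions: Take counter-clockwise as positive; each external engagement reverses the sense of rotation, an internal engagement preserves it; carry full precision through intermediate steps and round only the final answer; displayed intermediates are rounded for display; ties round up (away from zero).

2.2253

class = single-mesh tooth geometry [involute pair 71T × 77T, m = 3.859]
base radii: r_b1 = 132.500042, r_b2 = 143.697228
tip radii: r_a1 = 140.853500, r_a2 = 152.430500
no profile shift: α' = α, a' = a
action lengths: √(r_a1²−r_b1²) = 47.785431, √(r_a2²−r_b2²) = 50.854340
base pitch p_b = π·m·cos α = 11.725666
CR = (47.785431 + 50.854340 − 285.566000·sin 14.71700°)/11.725666 = 2.225304
contact ratio ≈ 2.2253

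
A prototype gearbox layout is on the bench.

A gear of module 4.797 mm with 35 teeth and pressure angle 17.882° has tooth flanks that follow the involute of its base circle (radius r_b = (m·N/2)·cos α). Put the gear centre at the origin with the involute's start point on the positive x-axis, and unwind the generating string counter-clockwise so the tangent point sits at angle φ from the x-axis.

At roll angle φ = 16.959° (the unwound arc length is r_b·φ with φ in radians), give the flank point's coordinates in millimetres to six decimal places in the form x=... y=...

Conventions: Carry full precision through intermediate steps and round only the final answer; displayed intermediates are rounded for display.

recognized (one wheel, involute flank): single-mesh tooth geometry, m = 4.797, N = 35
pitch radius r_p = m·N/2 = 4.797·35/2 = 83.947500
base radius r_b = r_p·cos α = 83.947500·cos 17.882° = 79.892073
roll angle φ = 16.959° = 0.29599039 rad
x = r_b·(cos φ + φ·sin φ) = 83.315478
y = r_b·(sin φ − φ·cos φ) = 0.684551

x=83.315478 y=0.684551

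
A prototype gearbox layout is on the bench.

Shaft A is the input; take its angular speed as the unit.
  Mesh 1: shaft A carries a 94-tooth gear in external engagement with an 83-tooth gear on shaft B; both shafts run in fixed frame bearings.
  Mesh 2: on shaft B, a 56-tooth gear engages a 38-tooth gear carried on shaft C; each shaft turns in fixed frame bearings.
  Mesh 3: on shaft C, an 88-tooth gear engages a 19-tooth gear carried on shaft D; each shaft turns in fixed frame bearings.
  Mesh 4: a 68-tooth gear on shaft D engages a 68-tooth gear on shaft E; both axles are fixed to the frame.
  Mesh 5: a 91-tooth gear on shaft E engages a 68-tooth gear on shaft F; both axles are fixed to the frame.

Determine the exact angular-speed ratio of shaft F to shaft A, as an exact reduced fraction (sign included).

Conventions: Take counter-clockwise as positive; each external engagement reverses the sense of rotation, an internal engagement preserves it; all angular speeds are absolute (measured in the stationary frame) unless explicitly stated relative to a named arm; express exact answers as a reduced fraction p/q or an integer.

-5269264/509371

class = fixed-axis compound train [5 meshes; 5 ratios multiply, 5 sense flips]
mesh 1 [94T→83T]: running ratio 94/83, sense −
mesh 2 [56T→38T]: running ratio 2632/1577, sense +
mesh 3 [88T→19T]: running ratio 231616/29963, sense −
mesh 4 [68T→68T]: running ratio 231616/29963, sense +
mesh 5 [91T→68T]: running ratio 5269264/509371, sense −
ω_out/ω_in = -5269264/509371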